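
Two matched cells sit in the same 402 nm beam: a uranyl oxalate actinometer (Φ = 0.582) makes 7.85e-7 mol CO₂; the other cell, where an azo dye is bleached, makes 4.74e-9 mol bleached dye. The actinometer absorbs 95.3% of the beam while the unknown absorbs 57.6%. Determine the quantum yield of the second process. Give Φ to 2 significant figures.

Photons absorbed by the actinometer: 7.85e-7 / 0.582 = 1.349e-6 mol.
Incident flux: 1.349e-6 / 0.953 = 1.416e-6 einstein.
Absorbed by unknown: 0.576 × 1.416e-6 = 8.156e-7 mol.
Φ(unknown) = 4.74e-9 / 8.156e-7 = 0.0058.

Φ = 0.0058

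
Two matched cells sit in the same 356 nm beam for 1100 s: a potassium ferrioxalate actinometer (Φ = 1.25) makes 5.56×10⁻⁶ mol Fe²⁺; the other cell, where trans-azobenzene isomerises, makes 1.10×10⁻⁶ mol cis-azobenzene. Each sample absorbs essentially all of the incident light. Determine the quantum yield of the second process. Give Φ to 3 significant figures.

Φ = 0.247

Photons absorbed by the actinometer: 5.56×10⁻⁶ / 1.25 = 4.448×10⁻⁶ mol.
Φ(unknown) = 1.10×10⁻⁶ / 4.448×10⁻⁶ = 0.247.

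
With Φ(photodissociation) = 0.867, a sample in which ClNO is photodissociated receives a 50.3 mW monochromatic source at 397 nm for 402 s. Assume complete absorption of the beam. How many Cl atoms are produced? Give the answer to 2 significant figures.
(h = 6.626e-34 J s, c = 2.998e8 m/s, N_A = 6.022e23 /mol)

3.5e19 atoms

Photon energy at 397 nm: hc/λ = (6.626e-34)(2.998e8)/(397e-9) = 5.004e-19 J.
Energy delivered: (50.3 mW)(402 s) = 20.22 J.
Photons incident: 20.22 / 5.004e-19 = 4.041e19, i.e. 4.041e19/6.022e23 = 6.710e-5 mol.
Product: Φ × n_abs = 0.867 × 6.710e-5 = 5.818e-5 mol.
As a count: 5.818e-5 × 6.022e23 = 3.5e19.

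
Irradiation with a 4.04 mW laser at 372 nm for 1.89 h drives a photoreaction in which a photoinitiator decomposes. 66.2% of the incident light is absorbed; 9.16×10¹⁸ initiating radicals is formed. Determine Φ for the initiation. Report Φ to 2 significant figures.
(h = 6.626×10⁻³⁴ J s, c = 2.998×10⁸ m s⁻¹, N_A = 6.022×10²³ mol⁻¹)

Product: 9.16×10¹⁸ / 6.022×10²³ = 1.521×10⁻⁵ mol.
Photon energy at 372 nm: hc/λ = (6.626×10⁻³⁴)(2.998×10⁸)/(372×10⁻⁹) = 5.340×10⁻¹⁹ J.
Energy delivered: (4.04 mW)(6804 s) = 27.49 J.
Photons incident: 27.49 / 5.340×10⁻¹⁹ = 5.148×10¹⁹, i.e. 5.148×10¹⁹/6.022×10²³ = 8.549×10⁻⁵ mol.
Photons absorbed: 0.662 × 8.549×10⁻⁵ = 5.659×10⁻⁵ mol.
Φ = 1.521×10⁻⁵ mol / 5.659×10⁻⁵ mol photons = 0.27.

Φ = 0.27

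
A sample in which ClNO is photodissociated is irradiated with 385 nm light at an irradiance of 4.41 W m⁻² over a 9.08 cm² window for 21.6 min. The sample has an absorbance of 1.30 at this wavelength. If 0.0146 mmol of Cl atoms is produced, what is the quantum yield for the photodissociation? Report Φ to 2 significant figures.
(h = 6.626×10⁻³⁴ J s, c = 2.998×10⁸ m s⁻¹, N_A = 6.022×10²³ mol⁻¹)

Φ = 0.92

Product: 0.0146 mmol = 1.46×10⁻⁵ mol.
Photon energy at 385 nm: hc/λ = (6.626×10⁻³⁴)(2.998×10⁸)/(385×10⁻⁹) = 5.160×10⁻¹⁹ J.
Energy delivered: (4.41 W m⁻²)(9.08×10⁻⁴ m²)(1296 s) = 5.190 J.
Photons incident: 5.190 / 5.160×10⁻¹⁹ = 1.006×10¹⁹, i.e. 1.006×10¹⁹/6.022×10²³ = 1.671×10⁻⁵ mol.
Fraction absorbed: 1 − 10^(−1.30) = 0.9499.
Photons absorbed: 0.9499 × 1.671×10⁻⁵ = 1.587×10⁻⁵ mol.
Φ = 1.46×10⁻⁵ mol / 1.587×10⁻⁵ mol photons = 0.92.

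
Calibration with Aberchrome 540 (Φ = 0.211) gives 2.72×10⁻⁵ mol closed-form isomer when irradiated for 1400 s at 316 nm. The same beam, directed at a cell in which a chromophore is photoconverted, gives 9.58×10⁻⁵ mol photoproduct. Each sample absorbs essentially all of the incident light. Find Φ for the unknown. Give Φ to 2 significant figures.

Photons absorbed by the actinometer: 2.72×10⁻⁵ / 0.211 = 1.289×10⁻⁴ mol.
Φ(unknown) = 9.58×10⁻⁵ / 1.289×10⁻⁴ = 0.74.

Φ = 0.74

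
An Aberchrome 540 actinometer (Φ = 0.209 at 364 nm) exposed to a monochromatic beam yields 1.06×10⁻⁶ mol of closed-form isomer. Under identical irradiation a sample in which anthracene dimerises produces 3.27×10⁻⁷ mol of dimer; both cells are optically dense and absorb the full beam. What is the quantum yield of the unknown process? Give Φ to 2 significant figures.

Photons absorbed by the actinometer: 1.06×10⁻⁶ / 0.209 = 5.072×10⁻⁶ mol.
Φ(unknown) = 3.27×10⁻⁷ / 5.072×10⁻⁶ = 0.064.

Φ = 0.064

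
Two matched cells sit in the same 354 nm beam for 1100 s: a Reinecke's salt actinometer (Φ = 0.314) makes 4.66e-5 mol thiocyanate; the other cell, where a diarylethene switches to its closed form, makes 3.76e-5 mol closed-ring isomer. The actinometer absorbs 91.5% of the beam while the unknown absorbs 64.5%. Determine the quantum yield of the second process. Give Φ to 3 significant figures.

Φ = 0.359

Photons absorbed by the actinometer: 4.66e-5 / 0.314 = 1.484e-4 mol.
Incident flux: 1.484e-4 / 0.915 = 1.622e-4 einstein.
Absorbed by unknown: 0.645 × 1.622e-4 = 1.046e-4 mol.
Φ(unknown) = 3.76e-5 / 1.046e-4 = 0.359.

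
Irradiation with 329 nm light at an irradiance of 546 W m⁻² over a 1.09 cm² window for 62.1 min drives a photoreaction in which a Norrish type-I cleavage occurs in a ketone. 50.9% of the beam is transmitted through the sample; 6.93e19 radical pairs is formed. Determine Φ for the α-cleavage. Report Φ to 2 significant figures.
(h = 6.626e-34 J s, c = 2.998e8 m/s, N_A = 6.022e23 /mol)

Φ = 0.38

Product: 6.93e19 / 6.022e23 = 1.151e-4 mol.
Photon energy at 329 nm: hc/λ = (6.626e-34)(2.998e8)/(329e-9) = 6.038e-19 J.
Energy delivered: (546 W m⁻²)(1.09e-4 m²)(3726 s) = 221.7 J.
Photons incident: 221.7 / 6.038e-19 = 3.672e20, i.e. 3.672e20/6.022e23 = 6.098e-4 mol.
Fraction absorbed: 1 − 50.9/100 = 0.4910.
Photons absorbed: 0.4910 × 6.098e-4 = 2.994e-4 mol.
Φ = 1.151e-4 mol / 2.994e-4 mol photons = 0.38.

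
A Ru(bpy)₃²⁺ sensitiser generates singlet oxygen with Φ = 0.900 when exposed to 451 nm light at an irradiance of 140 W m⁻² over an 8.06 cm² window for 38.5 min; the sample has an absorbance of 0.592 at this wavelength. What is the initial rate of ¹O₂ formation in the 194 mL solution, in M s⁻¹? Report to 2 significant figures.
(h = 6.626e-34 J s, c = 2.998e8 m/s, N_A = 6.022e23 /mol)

1.5e-6 M s⁻¹

Photon energy at 451 nm: hc/λ = (6.626e-34)(2.998e8)/(451e-9) = 4.405e-19 J.
Energy delivered: (140 W m⁻²)(8.06e-4 m²)(2310 s) = 260.7 J.
Photons incident: 260.7 / 4.405e-19 = 5.918e20, i.e. 5.918e20/6.022e23 = 9.827e-4 mol.
Fraction absorbed: 1 − 10^(−0.592) = 0.7441.
Photons absorbed: 0.7441 × 9.827e-4 = 7.312e-4 mol.
Product formed: 0.900 × 7.312e-4 = 6.581e-4 mol.
Rate: 6.581e-4 mol / (2310 s × 0.194 L) = 1.5e-6 M s⁻¹.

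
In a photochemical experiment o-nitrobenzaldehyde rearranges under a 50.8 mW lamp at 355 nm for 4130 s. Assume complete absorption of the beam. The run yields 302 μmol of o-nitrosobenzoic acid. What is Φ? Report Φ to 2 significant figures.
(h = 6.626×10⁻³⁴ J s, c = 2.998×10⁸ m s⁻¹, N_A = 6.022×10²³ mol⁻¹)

Φ = 0.49

Product: 302 μmol = 3.02×10⁻⁴ mol.
Photon energy at 355 nm: hc/λ = (6.626×10⁻³⁴)(2.998×10⁸)/(355×10⁻⁹) = 5.596×10⁻¹⁹ J.
Energy delivered: (50.8 mW)(4130 s) = 209.8 J.
Photons incident: 209.8 / 5.596×10⁻¹⁹ = 3.749×10²⁰, i.e. 3.749×10²⁰/6.022×10²³ = 6.226×10⁻⁴ mol.
Φ = 3.02×10⁻⁴ mol / 6.226×10⁻⁴ mol photons = 0.49.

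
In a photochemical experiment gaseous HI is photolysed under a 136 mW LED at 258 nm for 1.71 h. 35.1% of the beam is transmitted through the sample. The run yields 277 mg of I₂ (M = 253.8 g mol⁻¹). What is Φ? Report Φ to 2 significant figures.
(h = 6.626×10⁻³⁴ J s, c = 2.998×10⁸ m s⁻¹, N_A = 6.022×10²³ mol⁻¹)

Product: 277 mg / 253.8 g mol⁻¹ = 0.001091 mol.
Photon energy at 258 nm: hc/λ = (6.626×10⁻³⁴)(2.998×10⁸)/(258×10⁻⁹) = 7.700×10⁻¹⁹ J.
Energy delivered: (136 mW)(6156 s) = 837.2 J.
Photons incident: 837.2 / 7.700×10⁻¹⁹ = 1.087×10²¹, i.e. 1.087×10²¹/6.022×10²³ = 0.001805 mol.
Fraction absorbed: 1 − 35.1/100 = 0.6490.
Photons absorbed: 0.6490 × 0.001805 = 0.001171 mol.
Φ = 0.001091 mol / 0.001171 mol photons = 0.93.

Φ = 0.93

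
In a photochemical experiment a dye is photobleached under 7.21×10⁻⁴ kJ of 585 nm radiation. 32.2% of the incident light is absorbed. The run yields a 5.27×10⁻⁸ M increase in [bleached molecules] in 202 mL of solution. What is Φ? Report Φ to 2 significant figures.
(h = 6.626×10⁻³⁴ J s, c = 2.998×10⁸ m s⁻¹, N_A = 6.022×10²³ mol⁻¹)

Product: (5.27×10⁻⁸ M)(0.202 L) = 1.065×10⁻⁸ mol.
Photon energy at 585 nm: hc/λ = (6.626×10⁻³⁴)(2.998×10⁸)/(585×10⁻⁹) = 3.396×10⁻¹⁹ J.
Incident energy: 7.21×10⁻⁴ kJ = 0.721 J.
Photons incident: 0.721 / 3.396×10⁻¹⁹ = 2.123×10¹⁸, i.e. 2.123×10¹⁸/6.022×10²³ = 3.525×10⁻⁶ mol.
Photons absorbed: 0.322 × 3.525×10⁻⁶ = 1.135×10⁻⁶ mol.
Φ = 1.065×10⁻⁸ mol / 1.135×10⁻⁶ mol photons = 0.0094.

Φ = 0.0094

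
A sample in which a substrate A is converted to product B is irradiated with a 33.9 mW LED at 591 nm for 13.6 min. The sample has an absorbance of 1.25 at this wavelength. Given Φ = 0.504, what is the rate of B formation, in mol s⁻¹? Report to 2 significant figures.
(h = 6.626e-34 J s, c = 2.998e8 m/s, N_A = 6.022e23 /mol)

8.0e-8 mol s⁻¹

Photon energy at 591 nm: hc/λ = (6.626e-34)(2.998e8)/(591e-9) = 3.361e-19 J.
Energy delivered: (33.9 mW)(816 s) = 27.66 J.
Photons incident: 27.66 / 3.361e-19 = 8.230e19, i.e. 8.230e19/6.022e23 = 1.367e-4 mol.
Fraction absorbed: 1 − 10^(−1.25) = 0.9438.
Photons absorbed: 0.9438 × 1.367e-4 = 1.290e-4 mol.
Product formed: 0.504 × 1.290e-4 = 6.502e-5 mol.
Rate: 6.502e-5 / 816 s = 8.0e-8 mol s⁻¹.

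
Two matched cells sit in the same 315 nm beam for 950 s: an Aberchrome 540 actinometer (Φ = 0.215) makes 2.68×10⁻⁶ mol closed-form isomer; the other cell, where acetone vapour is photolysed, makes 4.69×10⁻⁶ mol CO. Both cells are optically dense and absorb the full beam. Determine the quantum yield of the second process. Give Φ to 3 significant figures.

Photons absorbed by the actinometer: 2.68×10⁻⁶ / 0.215 = 1.247×10⁻⁵ mol.
Φ(unknown) = 4.69×10⁻⁶ / 1.247×10⁻⁵ = 0.376.

Φ = 0.376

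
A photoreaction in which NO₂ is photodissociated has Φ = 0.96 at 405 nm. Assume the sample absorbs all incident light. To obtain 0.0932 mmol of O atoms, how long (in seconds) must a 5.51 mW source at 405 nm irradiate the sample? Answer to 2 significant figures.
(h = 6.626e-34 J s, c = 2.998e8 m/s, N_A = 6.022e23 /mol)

Product: 0.0932 mmol = 9.32e-5 mol.
Photons that must be absorbed: 9.32e-5 / 0.96 = 9.708e-5 mol.
Photon energy: hc/λ = 4.905e-19 J; per mole, 2.954e5 J mol⁻¹.
Energy required: 9.708e-5 × 2.954e5 = 28.68 J.
Time: 28.68 J / 0.00551 W = 5200 s.

t ≈ 5200 s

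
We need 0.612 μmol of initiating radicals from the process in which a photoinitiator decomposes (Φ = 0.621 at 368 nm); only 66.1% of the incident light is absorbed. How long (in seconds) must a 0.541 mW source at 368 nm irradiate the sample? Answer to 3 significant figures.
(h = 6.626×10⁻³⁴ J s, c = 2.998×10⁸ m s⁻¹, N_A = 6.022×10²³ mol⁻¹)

Product: 0.612 μmol = 6.12×10⁻⁷ mol.
Photons that must be absorbed: 6.12×10⁻⁷ / 0.621 = 9.855×10⁻⁷ mol.
Incident photons needed: 9.855×10⁻⁷ / 0.661 = 1.491×10⁻⁶ mol.
Photon energy: hc/λ = 5.398×10⁻¹⁹ J; per mole, 3.251×10⁵ J mol⁻¹.
Energy required: 1.491×10⁻⁶ × 3.251×10⁵ = 0.4847 J.
Time: 0.4847 J / 0.000541 W = 896 s.

t ≈ 896 s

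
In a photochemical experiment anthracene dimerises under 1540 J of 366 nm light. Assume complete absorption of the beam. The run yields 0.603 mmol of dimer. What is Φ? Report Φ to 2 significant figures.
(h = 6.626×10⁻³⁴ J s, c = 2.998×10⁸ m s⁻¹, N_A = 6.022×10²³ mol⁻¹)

Product: 0.603 mmol = 6.03×10⁻⁴ mol.
Photon energy at 366 nm: hc/λ = (6.626×10⁻³⁴)(2.998×10⁸)/(366×10⁻⁹) = 5.428×10⁻¹⁹ J.
Photons incident: 1540 / 5.428×10⁻¹⁹ = 2.837×10²¹, i.e. 2.837×10²¹/6.022×10²³ = 0.004711 mol.
Φ = 6.03×10⁻⁴ mol / 0.004711 mol photons = 0.13.

Φ = 0.13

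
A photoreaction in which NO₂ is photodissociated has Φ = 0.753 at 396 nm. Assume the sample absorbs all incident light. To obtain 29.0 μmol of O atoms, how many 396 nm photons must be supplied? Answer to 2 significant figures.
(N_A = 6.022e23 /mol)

2.3e19 photons

Product: 29.0 μmol = 2.90e-5 mol.
Photons that must be absorbed: 2.90e-5 / 0.753 = 3.851e-5 mol.
Photon count: 3.851e-5 × 6.022e23 = 2.3e19.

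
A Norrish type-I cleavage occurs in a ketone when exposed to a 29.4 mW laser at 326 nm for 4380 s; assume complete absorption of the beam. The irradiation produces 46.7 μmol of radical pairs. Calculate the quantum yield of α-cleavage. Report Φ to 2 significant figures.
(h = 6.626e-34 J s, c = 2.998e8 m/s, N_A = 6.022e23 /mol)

Φ = 0.13

Product: 46.7 μmol = 4.67e-5 mol.
Photon energy at 326 nm: hc/λ = (6.626e-34)(2.998e8)/(326e-9) = 6.093e-19 J.
Energy delivered: (29.4 mW)(4380 s) = 128.8 J.
Photons incident: 128.8 / 6.093e-19 = 2.114e20, i.e. 2.114e20/6.022e23 = 3.510e-4 mol.
Φ = 4.67e-5 mol / 3.510e-4 mol photons = 0.13.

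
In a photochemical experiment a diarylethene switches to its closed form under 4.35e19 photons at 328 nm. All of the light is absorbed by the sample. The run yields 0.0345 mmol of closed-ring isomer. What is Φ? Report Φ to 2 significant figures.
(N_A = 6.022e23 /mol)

Product: 0.0345 mmol = 3.45e-5 mol.
Moles of photons: 4.35e19 / 6.022e23 = 7.224e-5 mol.
Φ = 3.45e-5 mol / 7.224e-5 mol photons = 0.48.

Φ = 0.48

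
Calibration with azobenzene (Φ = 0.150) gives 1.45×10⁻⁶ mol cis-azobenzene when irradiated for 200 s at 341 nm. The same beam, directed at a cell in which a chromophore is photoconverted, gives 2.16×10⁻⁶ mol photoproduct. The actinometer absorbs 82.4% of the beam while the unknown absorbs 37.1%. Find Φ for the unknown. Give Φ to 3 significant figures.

Photons absorbed by the actinometer: 1.45×10⁻⁶ / 0.150 = 9.667×10⁻⁶ mol.
Incident flux: 9.667×10⁻⁶ / 0.824 = 1.173×10⁻⁵ einstein.
Absorbed by unknown: 0.371 × 1.173×10⁻⁵ = 4.352×10⁻⁶ mol.
Φ(unknown) = 2.16×10⁻⁶ / 4.352×10⁻⁶ = 0.496.

Φ = 0.496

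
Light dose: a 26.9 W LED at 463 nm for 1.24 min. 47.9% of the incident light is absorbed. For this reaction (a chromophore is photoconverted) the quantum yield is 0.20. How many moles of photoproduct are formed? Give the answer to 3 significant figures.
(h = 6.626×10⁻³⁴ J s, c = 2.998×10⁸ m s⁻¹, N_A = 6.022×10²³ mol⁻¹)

7.42×10⁻⁴ mol

Photon energy at 463 nm: hc/λ = (6.626×10⁻³⁴)(2.998×10⁸)/(463×10⁻⁹) = 4.290×10⁻¹⁹ J.
Energy delivered: (26.9 W)(74.4 s) = 2001 J.
Photons incident: 2001 / 4.290×10⁻¹⁹ = 4.664×10²¹, i.e. 4.664×10²¹/6.022×10²³ = 0.007745 mol.
Photons absorbed: 0.479 × 0.007745 = 0.003710 mol.
Product: Φ × n_abs = 0.20 × 0.003710 = 7.420×10⁻⁴ mol.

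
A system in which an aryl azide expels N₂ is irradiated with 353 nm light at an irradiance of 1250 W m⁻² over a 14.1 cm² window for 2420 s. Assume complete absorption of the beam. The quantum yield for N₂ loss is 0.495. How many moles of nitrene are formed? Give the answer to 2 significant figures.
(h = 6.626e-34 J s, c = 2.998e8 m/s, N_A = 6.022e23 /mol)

0.0062 mol

Photon energy at 353 nm: hc/λ = (6.626e-34)(2.998e8)/(353e-9) = 5.627e-19 J.
Energy delivered: (1250 W m⁻²)(14.1e-4 m²)(2420 s) = 4265 J.
Photons incident: 4265 / 5.627e-19 = 7.580e21, i.e. 7.580e21/6.022e23 = 0.01259 mol.
Product: Φ × n_abs = 0.495 × 0.01259 = 0.006232 mol.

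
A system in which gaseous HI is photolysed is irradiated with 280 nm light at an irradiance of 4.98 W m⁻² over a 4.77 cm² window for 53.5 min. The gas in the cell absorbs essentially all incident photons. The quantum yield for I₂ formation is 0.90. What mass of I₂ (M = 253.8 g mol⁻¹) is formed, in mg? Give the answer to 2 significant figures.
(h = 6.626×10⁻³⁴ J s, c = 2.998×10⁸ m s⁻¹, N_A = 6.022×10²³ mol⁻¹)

4.1 mg

Photon energy at 280 nm: hc/λ = (6.626×10⁻³⁴)(2.998×10⁸)/(280×10⁻⁹) = 7.095×10⁻¹⁹ J.
Energy delivered: (4.98 W m⁻²)(4.77×10⁻⁴ m²)(3210 s) = 7.625 J.
Photons incident: 7.625 / 7.095×10⁻¹⁹ = 1.075×10¹⁹, i.e. 1.075×10¹⁹/6.022×10²³ = 1.785×10⁻⁵ mol.
Product: Φ × n_abs = 0.90 × 1.785×10⁻⁵ = 1.607×10⁻⁵ mol.
Mass: 1.607×10⁻⁵ × 253.8 = 0.004079 g = 4.1 mg.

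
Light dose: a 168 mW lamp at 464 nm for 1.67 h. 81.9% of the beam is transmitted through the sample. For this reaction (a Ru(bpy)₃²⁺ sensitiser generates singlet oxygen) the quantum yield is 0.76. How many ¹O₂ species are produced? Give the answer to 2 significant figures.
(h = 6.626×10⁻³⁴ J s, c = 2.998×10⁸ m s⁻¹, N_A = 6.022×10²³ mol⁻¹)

3.2×10²⁰ species

Photon energy at 464 nm: hc/λ = (6.626×10⁻³⁴)(2.998×10⁸)/(464×10⁻⁹) = 4.281×10⁻¹⁹ J.
Energy delivered: (168 mW)(6012 s) = 1010 J.
Photons incident: 1010 / 4.281×10⁻¹⁹ = 2.359×10²¹, i.e. 2.359×10²¹/6.022×10²³ = 0.003917 mol.
Fraction absorbed: 1 − 81.9/100 = 0.1810.
Photons absorbed: 0.1810 × 0.003917 = 7.090×10⁻⁴ mol.
Product: Φ × n_abs = 0.76 × 7.090×10⁻⁴ = 5.388×10⁻⁴ mol.
As a count: 5.388×10⁻⁴ × 6.022×10²³ = 3.2×10²⁰.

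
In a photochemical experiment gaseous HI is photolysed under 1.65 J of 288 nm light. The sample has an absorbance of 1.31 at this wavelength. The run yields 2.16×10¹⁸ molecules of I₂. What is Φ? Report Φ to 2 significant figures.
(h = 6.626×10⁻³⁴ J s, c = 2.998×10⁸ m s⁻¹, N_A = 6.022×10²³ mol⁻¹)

Product: 2.16×10¹⁸ / 6.022×10²³ = 3.587×10⁻⁶ mol.
Photon energy at 288 nm: hc/λ = (6.626×10⁻³⁴)(2.998×10⁸)/(288×10⁻⁹) = 6.897×10⁻¹⁹ J.
Photons incident: 1.65 / 6.897×10⁻¹⁹ = 2.392×10¹⁸, i.e. 2.392×10¹⁸/6.022×10²³ = 3.972×10⁻⁶ mol.
Fraction absorbed: 1 − 10^(−1.31) = 0.9510.
Photons absorbed: 0.9510 × 3.972×10⁻⁶ = 3.777×10⁻⁶ mol.
Φ = 3.587×10⁻⁶ mol / 3.777×10⁻⁶ mol photons = 0.95.

Φ = 0.95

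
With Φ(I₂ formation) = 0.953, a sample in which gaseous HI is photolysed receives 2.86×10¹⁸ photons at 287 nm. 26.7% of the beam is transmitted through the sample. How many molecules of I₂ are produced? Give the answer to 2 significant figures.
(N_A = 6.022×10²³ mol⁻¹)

Moles of photons: 2.86×10¹⁸ / 6.022×10²³ = 4.749×10⁻⁶ mol.
Fraction absorbed: 1 − 26.7/100 = 0.7330.
Photons absorbed: 0.7330 × 4.749×10⁻⁶ = 3.481×10⁻⁶ mol.
Product: Φ × n_abs = 0.953 × 3.481×10⁻⁶ = 3.317×10⁻⁶ mol.
As a count: 3.317×10⁻⁶ × 6.022×10²³ = 2.0×10¹⁸.

2.0×10¹⁸ molecules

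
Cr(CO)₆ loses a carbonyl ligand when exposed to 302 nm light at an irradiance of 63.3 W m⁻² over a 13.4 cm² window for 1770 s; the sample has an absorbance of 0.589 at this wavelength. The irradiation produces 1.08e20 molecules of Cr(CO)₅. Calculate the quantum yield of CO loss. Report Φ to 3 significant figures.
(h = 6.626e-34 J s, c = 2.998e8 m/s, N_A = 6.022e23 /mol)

Φ = 0.637

Product: 1.08e20 / 6.022e23 = 1.793e-4 mol.
Photon energy at 302 nm: hc/λ = (6.626e-34)(2.998e8)/(302e-9) = 6.578e-19 J.
Energy delivered: (63.3 W m⁻²)(13.4e-4 m²)(1770 s) = 150.1 J.
Photons incident: 150.1 / 6.578e-19 = 2.282e20, i.e. 2.282e20/6.022e23 = 3.789e-4 mol.
Fraction absorbed: 1 − 10^(−0.589) = 0.7424.
Photons absorbed: 0.7424 × 3.789e-4 = 2.813e-4 mol.
Φ = 1.793e-4 mol / 2.813e-4 mol photons = 0.637.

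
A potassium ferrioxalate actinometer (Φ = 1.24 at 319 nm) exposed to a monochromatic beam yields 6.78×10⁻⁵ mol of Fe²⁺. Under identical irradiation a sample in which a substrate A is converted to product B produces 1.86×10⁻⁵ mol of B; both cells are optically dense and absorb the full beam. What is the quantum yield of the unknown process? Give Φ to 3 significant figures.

Photons absorbed by the actinometer: 6.78×10⁻⁵ / 1.24 = 5.468×10⁻⁵ mol.
Φ(unknown) = 1.86×10⁻⁵ / 5.468×10⁻⁵ = 0.340.

Φ = 0.340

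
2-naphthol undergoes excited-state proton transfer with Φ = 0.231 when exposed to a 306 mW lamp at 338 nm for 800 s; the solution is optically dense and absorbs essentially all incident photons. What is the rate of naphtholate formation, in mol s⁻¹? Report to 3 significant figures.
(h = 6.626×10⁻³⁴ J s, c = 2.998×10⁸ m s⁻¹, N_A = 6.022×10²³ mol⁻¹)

2.00×10⁻⁷ mol s⁻¹

Photon energy at 338 nm: hc/λ = (6.626×10⁻³⁴)(2.998×10⁸)/(338×10⁻⁹) = 5.877×10⁻¹⁹ J.
Energy delivered: (306 mW)(800 s) = 244.8 J.
Photons incident: 244.8 / 5.877×10⁻¹⁹ = 4.165×10²⁰, i.e. 4.165×10²⁰/6.022×10²³ = 6.916×10⁻⁴ mol.
Product formed: 0.231 × 6.916×10⁻⁴ = 1.598×10⁻⁴ mol.
Rate: 1.598×10⁻⁴ / 800 s = 2.00×10⁻⁷ mol s⁻¹.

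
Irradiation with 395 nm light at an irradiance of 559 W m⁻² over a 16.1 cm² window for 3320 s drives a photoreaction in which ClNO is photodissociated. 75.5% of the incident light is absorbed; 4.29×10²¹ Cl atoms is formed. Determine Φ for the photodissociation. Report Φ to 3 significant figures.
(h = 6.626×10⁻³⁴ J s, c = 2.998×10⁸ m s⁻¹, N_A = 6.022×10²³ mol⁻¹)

Φ = 0.956

Product: 4.29×10²¹ / 6.022×10²³ = 0.007124 mol.
Photon energy at 395 nm: hc/λ = (6.626×10⁻³⁴)(2.998×10⁸)/(395×10⁻⁹) = 5.029×10⁻¹⁹ J.
Energy delivered: (559 W m⁻²)(16.1×10⁻⁴ m²)(3320 s) = 2988 J.
Photons incident: 2988 / 5.029×10⁻¹⁹ = 5.942×10²¹, i.e. 5.942×10²¹/6.022×10²³ = 0.009867 mol.
Photons absorbed: 0.755 × 0.009867 = 0.007450 mol.
Φ = 0.007124 mol / 0.007450 mol photons = 0.956.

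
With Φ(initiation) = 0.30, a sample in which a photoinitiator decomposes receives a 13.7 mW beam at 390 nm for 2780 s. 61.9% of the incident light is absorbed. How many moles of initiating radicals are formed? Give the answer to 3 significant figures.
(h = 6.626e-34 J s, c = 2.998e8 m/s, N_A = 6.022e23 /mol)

Photon energy at 390 nm: hc/λ = (6.626e-34)(2.998e8)/(390e-9) = 5.094e-19 J.
Energy delivered: (13.7 mW)(2780 s) = 38.09 J.
Photons incident: 38.09 / 5.094e-19 = 7.477e19, i.e. 7.477e19/6.022e23 = 1.242e-4 mol.
Photons absorbed: 0.619 × 1.242e-4 = 7.688e-5 mol.
Product: Φ × n_abs = 0.30 × 7.688e-5 = 2.306e-5 mol.

2.31e-5 mol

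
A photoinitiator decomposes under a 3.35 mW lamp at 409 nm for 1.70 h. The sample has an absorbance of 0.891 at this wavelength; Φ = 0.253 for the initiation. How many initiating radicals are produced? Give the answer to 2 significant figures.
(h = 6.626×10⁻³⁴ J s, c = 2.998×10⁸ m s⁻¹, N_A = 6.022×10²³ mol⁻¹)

Photon energy at 409 nm: hc/λ = (6.626×10⁻³⁴)(2.998×10⁸)/(409×10⁻⁹) = 4.857×10⁻¹⁹ J.
Energy delivered: (3.35 mW)(6120 s) = 20.50 J.
Photons incident: 20.50 / 4.857×10⁻¹⁹ = 4.221×10¹⁹, i.e. 4.221×10¹⁹/6.022×10²³ = 7.009×10⁻⁵ mol.
Fraction absorbed: 1 − 10^(−0.891) = 0.8715.
Photons absorbed: 0.8715 × 7.009×10⁻⁵ = 6.108×10⁻⁵ mol.
Product: Φ × n_abs = 0.253 × 6.108×10⁻⁵ = 1.545×10⁻⁵ mol.
As a count: 1.545×10⁻⁵ × 6.022×10²³ = 9.3×10¹⁸.

9.3×10¹⁸ initiating radicals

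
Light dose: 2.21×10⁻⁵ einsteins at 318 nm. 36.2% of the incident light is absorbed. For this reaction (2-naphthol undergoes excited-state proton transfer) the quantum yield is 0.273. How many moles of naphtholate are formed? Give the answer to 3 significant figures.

2.18×10⁻⁶ mol

Photons absorbed: 0.362 × 2.21×10⁻⁵ = 8.000×10⁻⁶ mol.
Product: Φ × n_abs = 0.273 × 8.000×10⁻⁶ = 2.184×10⁻⁶ mol.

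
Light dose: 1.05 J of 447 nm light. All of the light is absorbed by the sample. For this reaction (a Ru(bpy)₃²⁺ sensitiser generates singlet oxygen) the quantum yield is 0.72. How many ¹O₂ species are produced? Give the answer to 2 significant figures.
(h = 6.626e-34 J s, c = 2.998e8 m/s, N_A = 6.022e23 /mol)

Photon energy at 447 nm: hc/λ = (6.626e-34)(2.998e8)/(447e-9) = 4.444e-19 J.
Photons incident: 1.05 / 4.444e-19 = 2.363e18, i.e. 2.363e18/6.022e23 = 3.924e-6 mol.
Product: Φ × n_abs = 0.72 × 3.924e-6 = 2.825e-6 mol.
As a count: 2.825e-6 × 6.022e23 = 1.7e18.

1.7e18 species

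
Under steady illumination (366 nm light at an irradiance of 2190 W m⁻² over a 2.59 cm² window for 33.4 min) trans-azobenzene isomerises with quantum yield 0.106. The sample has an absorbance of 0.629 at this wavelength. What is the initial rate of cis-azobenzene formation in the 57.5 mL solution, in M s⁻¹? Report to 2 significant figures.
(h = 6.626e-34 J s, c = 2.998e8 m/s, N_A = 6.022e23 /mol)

Photon energy at 366 nm: hc/λ = (6.626e-34)(2.998e8)/(366e-9) = 5.428e-19 J.
Energy delivered: (2190 W m⁻²)(2.59e-4 m²)(2004 s) = 1137 J.
Photons incident: 1137 / 5.428e-19 = 2.095e21, i.e. 2.095e21/6.022e23 = 0.003479 mol.
Fraction absorbed: 1 − 10^(−0.629) = 0.7650.
Photons absorbed: 0.7650 × 0.003479 = 0.002661 mol.
Product formed: 0.106 × 0.002661 = 2.821e-4 mol.
Rate: 2.821e-4 mol / (2004 s × 0.0575 L) = 2.4e-6 M s⁻¹.

2.4e-6 M s⁻¹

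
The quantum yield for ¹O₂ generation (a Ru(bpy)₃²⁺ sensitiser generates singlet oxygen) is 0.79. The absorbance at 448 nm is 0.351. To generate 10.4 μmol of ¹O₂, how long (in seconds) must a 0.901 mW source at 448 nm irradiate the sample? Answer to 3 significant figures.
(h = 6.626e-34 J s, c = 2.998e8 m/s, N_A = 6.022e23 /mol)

t ≈ 7040 s

Product: 10.4 μmol = 1.04e-5 mol.
Photons that must be absorbed: 1.04e-5 / 0.79 = 1.316e-5 mol.
Fraction absorbed: 1 − 10^(−0.351) = 0.5543.
Incident photons needed: 1.316e-5 / 0.5543 = 2.374e-5 mol.
Photon energy: hc/λ = 4.434e-19 J; per mole, 2.670e5 J mol⁻¹.
Energy required: 2.374e-5 × 2.670e5 = 6.339 J.
Time: 6.339 J / 0.000901 W = 7040 s.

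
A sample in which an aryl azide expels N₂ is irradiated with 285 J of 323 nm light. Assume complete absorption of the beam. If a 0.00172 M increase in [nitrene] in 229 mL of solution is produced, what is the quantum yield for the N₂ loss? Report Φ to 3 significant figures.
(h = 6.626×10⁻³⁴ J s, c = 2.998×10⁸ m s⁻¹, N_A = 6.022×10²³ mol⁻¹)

Φ = 0.512

Product: (0.00172 M)(0.229 L) = 3.939×10⁻⁴ mol.
Photon energy at 323 nm: hc/λ = (6.626×10⁻³⁴)(2.998×10⁸)/(323×10⁻⁹) = 6.150×10⁻¹⁹ J.
Photons incident: 285 / 6.150×10⁻¹⁹ = 4.634×10²⁰, i.e. 4.634×10²⁰/6.022×10²³ = 7.695×10⁻⁴ mol.
Φ = 3.939×10⁻⁴ mol / 7.695×10⁻⁴ mol photons = 0.512.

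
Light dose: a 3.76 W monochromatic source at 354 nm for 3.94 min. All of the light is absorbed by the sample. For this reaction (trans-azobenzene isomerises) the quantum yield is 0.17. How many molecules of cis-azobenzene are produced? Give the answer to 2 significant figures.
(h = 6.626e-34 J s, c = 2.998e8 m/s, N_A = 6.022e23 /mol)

Photon energy at 354 nm: hc/λ = (6.626e-34)(2.998e8)/(354e-9) = 5.612e-19 J.
Energy delivered: (3.76 W)(236.4 s) = 888.9 J.
Photons incident: 888.9 / 5.612e-19 = 1.584e21, i.e. 1.584e21/6.022e23 = 0.002630 mol.
Product: Φ × n_abs = 0.17 × 0.002630 = 4.471e-4 mol.
As a count: 4.471e-4 × 6.022e23 = 2.7e20.

2.7e20 molecules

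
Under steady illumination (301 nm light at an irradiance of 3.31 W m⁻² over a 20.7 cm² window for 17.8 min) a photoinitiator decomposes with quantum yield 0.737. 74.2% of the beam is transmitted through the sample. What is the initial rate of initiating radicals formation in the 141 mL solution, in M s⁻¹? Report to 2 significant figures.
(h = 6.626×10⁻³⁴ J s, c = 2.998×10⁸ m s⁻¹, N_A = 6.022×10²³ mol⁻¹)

Photon energy at 301 nm: hc/λ = (6.626×10⁻³⁴)(2.998×10⁸)/(301×10⁻⁹) = 6.600×10⁻¹⁹ J.
Energy delivered: (3.31 W m⁻²)(20.7×10⁻⁴ m²)(1068 s) = 7.318 J.
Photons incident: 7.318 / 6.600×10⁻¹⁹ = 1.109×10¹⁹, i.e. 1.109×10¹⁹/6.022×10²³ = 1.842×10⁻⁵ mol.
Fraction absorbed: 1 − 74.2/100 = 0.2580.
Photons absorbed: 0.2580 × 1.842×10⁻⁵ = 4.752×10⁻⁶ mol.
Product formed: 0.737 × 4.752×10⁻⁶ = 3.502×10⁻⁶ mol.
Rate: 3.502×10⁻⁶ mol / (1068 s × 0.141 L) = 2.3×10⁻⁸ M s⁻¹.

2.3×10⁻⁸ M s⁻¹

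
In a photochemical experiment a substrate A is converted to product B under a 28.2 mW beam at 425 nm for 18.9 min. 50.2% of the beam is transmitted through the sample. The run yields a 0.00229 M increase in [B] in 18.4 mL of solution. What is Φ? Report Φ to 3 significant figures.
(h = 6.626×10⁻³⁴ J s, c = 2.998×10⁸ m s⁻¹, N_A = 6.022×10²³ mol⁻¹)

Product: (0.00229 M)(0.0184 L) = 4.214×10⁻⁵ mol.
Photon energy at 425 nm: hc/λ = (6.626×10⁻³⁴)(2.998×10⁸)/(425×10⁻⁹) = 4.674×10⁻¹⁹ J.
Energy delivered: (28.2 mW)(1134 s) = 31.98 J.
Photons incident: 31.98 / 4.674×10⁻¹⁹ = 6.842×10¹⁹, i.e. 6.842×10¹⁹/6.022×10²³ = 1.136×10⁻⁴ mol.
Fraction absorbed: 1 − 50.2/100 = 0.4980.
Photons absorbed: 0.4980 × 1.136×10⁻⁴ = 5.657×10⁻⁵ mol.
Φ = 4.214×10⁻⁵ mol / 5.657×10⁻⁵ mol photons = 0.745.

Φ = 0.745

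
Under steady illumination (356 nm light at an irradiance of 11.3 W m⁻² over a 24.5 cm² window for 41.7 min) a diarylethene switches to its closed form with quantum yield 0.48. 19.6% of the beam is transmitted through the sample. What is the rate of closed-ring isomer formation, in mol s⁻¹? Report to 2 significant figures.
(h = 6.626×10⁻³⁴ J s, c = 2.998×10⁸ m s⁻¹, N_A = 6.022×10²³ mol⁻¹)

Photon energy at 356 nm: hc/λ = (6.626×10⁻³⁴)(2.998×10⁸)/(356×10⁻⁹) = 5.580×10⁻¹⁹ J.
Energy delivered: (11.3 W m⁻²)(24.5×10⁻⁴ m²)(2502 s) = 69.27 J.
Photons incident: 69.27 / 5.580×10⁻¹⁹ = 1.241×10²⁰, i.e. 1.241×10²⁰/6.022×10²³ = 2.061×10⁻⁴ mol.
Fraction absorbed: 1 − 19.6/100 = 0.8040.
Photons absorbed: 0.8040 × 2.061×10⁻⁴ = 1.657×10⁻⁴ mol.
Product formed: 0.48 × 1.657×10⁻⁴ = 7.954×10⁻⁵ mol.
Rate: 7.954×10⁻⁵ / 2502 s = 3.2×10⁻⁸ mol s⁻¹.

3.2×10⁻⁸ mol s⁻¹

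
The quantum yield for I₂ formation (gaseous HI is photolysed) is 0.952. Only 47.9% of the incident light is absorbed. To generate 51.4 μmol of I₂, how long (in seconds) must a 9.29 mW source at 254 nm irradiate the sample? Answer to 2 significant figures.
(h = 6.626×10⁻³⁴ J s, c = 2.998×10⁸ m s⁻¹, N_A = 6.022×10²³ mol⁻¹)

t ≈ 5700 s

Product: 51.4 μmol = 5.14×10⁻⁵ mol.
Photons that must be absorbed: 5.14×10⁻⁵ / 0.952 = 5.399×10⁻⁵ mol.
Incident photons needed: 5.399×10⁻⁵ / 0.479 = 1.127×10⁻⁴ mol.
Photon energy: hc/λ = 7.821×10⁻¹⁹ J; per mole, 4.710×10⁵ J mol⁻¹.
Energy required: 1.127×10⁻⁴ × 4.710×10⁵ = 53.08 J.
Time: 53.08 J / 0.00929 W = 5700 s.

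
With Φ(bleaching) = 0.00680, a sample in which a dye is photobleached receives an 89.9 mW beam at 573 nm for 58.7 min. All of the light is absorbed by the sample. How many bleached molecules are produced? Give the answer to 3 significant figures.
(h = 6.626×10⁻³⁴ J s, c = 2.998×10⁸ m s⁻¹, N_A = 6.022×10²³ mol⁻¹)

6.21×10¹⁸ bleached molecules

Photon energy at 573 nm: hc/λ = (6.626×10⁻³⁴)(2.998×10⁸)/(573×10⁻⁹) = 3.467×10⁻¹⁹ J.
Energy delivered: (89.9 mW)(3522 s) = 316.6 J.
Photons incident: 316.6 / 3.467×10⁻¹⁹ = 9.132×10²⁰, i.e. 9.132×10²⁰/6.022×10²³ = 0.001516 mol.
Product: Φ × n_abs = 0.00680 × 0.001516 = 1.031×10⁻⁵ mol.
As a count: 1.031×10⁻⁵ × 6.022×10²³ = 6.21×10¹⁸.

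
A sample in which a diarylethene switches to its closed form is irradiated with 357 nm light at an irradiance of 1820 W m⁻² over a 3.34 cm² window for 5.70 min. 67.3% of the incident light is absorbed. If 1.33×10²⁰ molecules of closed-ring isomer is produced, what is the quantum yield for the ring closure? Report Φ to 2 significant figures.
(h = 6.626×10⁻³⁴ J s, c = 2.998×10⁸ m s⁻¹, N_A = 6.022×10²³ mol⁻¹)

Φ = 0.53

Product: 1.33×10²⁰ / 6.022×10²³ = 2.209×10⁻⁴ mol.
Photon energy at 357 nm: hc/λ = (6.626×10⁻³⁴)(2.998×10⁸)/(357×10⁻⁹) = 5.564×10⁻¹⁹ J.
Energy delivered: (1820 W m⁻²)(3.34×10⁻⁴ m²)(342 s) = 207.9 J.
Photons incident: 207.9 / 5.564×10⁻¹⁹ = 3.737×10²⁰, i.e. 3.737×10²⁰/6.022×10²³ = 6.206×10⁻⁴ mol.
Photons absorbed: 0.673 × 6.206×10⁻⁴ = 4.177×10⁻⁴ mol.
Φ = 2.209×10⁻⁴ mol / 4.177×10⁻⁴ mol photons = 0.53.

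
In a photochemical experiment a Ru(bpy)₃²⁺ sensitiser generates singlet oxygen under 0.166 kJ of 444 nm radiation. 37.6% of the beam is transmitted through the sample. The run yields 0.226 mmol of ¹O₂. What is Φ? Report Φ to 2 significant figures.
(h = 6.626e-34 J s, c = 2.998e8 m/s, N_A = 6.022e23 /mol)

Φ = 0.59

Product: 0.226 mmol = 2.26e-4 mol.
Photon energy at 444 nm: hc/λ = (6.626e-34)(2.998e8)/(444e-9) = 4.474e-19 J.
Incident energy: 0.166 kJ = 166 J.
Photons incident: 166 / 4.474e-19 = 3.710e20, i.e. 3.710e20/6.022e23 = 6.161e-4 mol.
Fraction absorbed: 1 − 37.6/100 = 0.6240.
Photons absorbed: 0.6240 × 6.161e-4 = 3.844e-4 mol.
Φ = 2.26e-4 mol / 3.844e-4 mol photons = 0.59.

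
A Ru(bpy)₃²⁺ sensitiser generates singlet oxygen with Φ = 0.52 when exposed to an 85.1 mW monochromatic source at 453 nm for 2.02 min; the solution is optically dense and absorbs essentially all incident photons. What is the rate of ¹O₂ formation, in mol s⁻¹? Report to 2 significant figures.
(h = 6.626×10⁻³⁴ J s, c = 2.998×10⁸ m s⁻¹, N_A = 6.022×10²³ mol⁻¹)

1.7×10⁻⁷ mol s⁻¹

Photon energy at 453 nm: hc/λ = (6.626×10⁻³⁴)(2.998×10⁸)/(453×10⁻⁹) = 4.385×10⁻¹⁹ J.
Energy delivered: (85.1 mW)(121.2 s) = 10.31 J.
Photons incident: 10.31 / 4.385×10⁻¹⁹ = 2.351×10¹⁹, i.e. 2.351×10¹⁹/6.022×10²³ = 3.904×10⁻⁵ mol.
Product formed: 0.52 × 3.904×10⁻⁵ = 2.030×10⁻⁵ mol.
Rate: 2.030×10⁻⁵ / 121.2 s = 1.7×10⁻⁷ mol s⁻¹.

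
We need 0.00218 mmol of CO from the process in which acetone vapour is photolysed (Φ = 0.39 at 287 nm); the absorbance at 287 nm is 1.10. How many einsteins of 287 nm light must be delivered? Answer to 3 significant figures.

6.07e-6 einstein

Product: 0.00218 mmol = 2.18e-6 mol.
Photons that must be absorbed: 2.18e-6 / 0.39 = 5.590e-6 mol.
Fraction absorbed: 1 − 10^(−1.10) = 0.9206.
Incident photons needed: 5.590e-6 / 0.9206 = 6.072e-6 mol.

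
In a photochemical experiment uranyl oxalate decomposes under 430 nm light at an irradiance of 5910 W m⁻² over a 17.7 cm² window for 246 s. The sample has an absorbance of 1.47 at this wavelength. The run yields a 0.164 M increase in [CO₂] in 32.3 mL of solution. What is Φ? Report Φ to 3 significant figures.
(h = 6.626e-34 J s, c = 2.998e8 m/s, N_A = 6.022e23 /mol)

Φ = 0.593

Product: (0.164 M)(0.0323 L) = 0.005297 mol.
Photon energy at 430 nm: hc/λ = (6.626e-34)(2.998e8)/(430e-9) = 4.620e-19 J.
Energy delivered: (5910 W m⁻²)(17.7e-4 m²)(246 s) = 2573 J.
Photons incident: 2573 / 4.620e-19 = 5.569e21, i.e. 5.569e21/6.022e23 = 0.009248 mol.
Fraction absorbed: 1 − 10^(−1.47) = 0.9661.
Photons absorbed: 0.9661 × 0.009248 = 0.008934 mol.
Φ = 0.005297 mol / 0.008934 mol photons = 0.593.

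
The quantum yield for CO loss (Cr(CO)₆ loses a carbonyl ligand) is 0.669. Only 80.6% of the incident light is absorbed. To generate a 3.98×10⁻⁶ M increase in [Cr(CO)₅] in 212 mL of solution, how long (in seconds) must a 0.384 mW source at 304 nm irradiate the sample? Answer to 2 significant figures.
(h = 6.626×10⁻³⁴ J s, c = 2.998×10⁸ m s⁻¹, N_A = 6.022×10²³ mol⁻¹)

Product: (3.98×10⁻⁶ M)(0.212 L) = 8.438×10⁻⁷ mol.
Photons that must be absorbed: 8.438×10⁻⁷ / 0.669 = 1.261×10⁻⁶ mol.
Incident photons needed: 1.261×10⁻⁶ / 0.806 = 1.565×10⁻⁶ mol.
Photon energy: hc/λ = 6.534×10⁻¹⁹ J; per mole, 3.935×10⁵ J mol⁻¹.
Energy required: 1.565×10⁻⁶ × 3.935×10⁵ = 0.6158 J.
Time: 0.6158 J / 0.000384 W = 1600 s.

t ≈ 1600 s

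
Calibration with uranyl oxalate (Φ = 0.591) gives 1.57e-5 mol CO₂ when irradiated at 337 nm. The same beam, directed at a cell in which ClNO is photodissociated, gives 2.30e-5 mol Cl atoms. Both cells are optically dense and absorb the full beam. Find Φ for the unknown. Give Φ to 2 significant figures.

Photons absorbed by the actinometer: 1.57e-5 / 0.591 = 2.657e-5 mol.
Φ(unknown) = 2.30e-5 / 2.657e-5 = 0.87.

Φ = 0.87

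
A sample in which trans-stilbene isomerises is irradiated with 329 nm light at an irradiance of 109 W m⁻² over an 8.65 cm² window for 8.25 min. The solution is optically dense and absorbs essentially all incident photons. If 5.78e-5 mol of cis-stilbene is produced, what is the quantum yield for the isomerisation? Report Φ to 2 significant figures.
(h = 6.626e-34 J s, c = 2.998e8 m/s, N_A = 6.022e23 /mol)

Photon energy at 329 nm: hc/λ = (6.626e-34)(2.998e8)/(329e-9) = 6.038e-19 J.
Energy delivered: (109 W m⁻²)(8.65e-4 m²)(495 s) = 46.67 J.
Photons incident: 46.67 / 6.038e-19 = 7.729e19, i.e. 7.729e19/6.022e23 = 1.283e-4 mol.
Φ = 5.78e-5 mol / 1.283e-4 mol photons = 0.45.

Φ = 0.45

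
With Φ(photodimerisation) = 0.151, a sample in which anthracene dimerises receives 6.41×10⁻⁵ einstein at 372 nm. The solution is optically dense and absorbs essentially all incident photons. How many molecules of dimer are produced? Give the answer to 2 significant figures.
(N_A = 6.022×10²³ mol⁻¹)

Product: Φ × n_abs = 0.151 × 6.41×10⁻⁵ = 9.679×10⁻⁶ mol.
As a count: 9.679×10⁻⁶ × 6.022×10²³ = 5.8×10¹⁸.

5.8×10¹⁸ molecules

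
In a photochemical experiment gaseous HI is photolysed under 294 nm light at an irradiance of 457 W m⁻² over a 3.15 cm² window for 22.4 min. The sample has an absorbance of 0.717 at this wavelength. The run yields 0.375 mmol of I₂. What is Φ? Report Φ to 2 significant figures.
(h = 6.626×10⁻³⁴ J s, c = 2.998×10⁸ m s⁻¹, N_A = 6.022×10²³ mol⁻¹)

Product: 0.375 mmol = 3.75×10⁻⁴ mol.
Photon energy at 294 nm: hc/λ = (6.626×10⁻³⁴)(2.998×10⁸)/(294×10⁻⁹) = 6.757×10⁻¹⁹ J.
Energy delivered: (457 W m⁻²)(3.15×10⁻⁴ m²)(1344 s) = 193.5 J.
Photons incident: 193.5 / 6.757×10⁻¹⁹ = 2.864×10²⁰, i.e. 2.864×10²⁰/6.022×10²³ = 4.756×10⁻⁴ mol.
Fraction absorbed: 1 − 10^(−0.717) = 0.8081.
Photons absorbed: 0.8081 × 4.756×10⁻⁴ = 3.843×10⁻⁴ mol.
Φ = 3.75×10⁻⁴ mol / 3.843×10⁻⁴ mol photons = 0.98.

Φ = 0.98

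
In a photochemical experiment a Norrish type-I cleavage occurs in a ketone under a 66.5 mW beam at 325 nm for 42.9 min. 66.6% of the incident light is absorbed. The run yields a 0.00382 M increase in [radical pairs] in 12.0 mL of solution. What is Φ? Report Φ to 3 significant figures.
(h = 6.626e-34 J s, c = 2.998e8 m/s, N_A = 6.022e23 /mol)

Product: (0.00382 M)(0.012 L) = 4.584e-5 mol.
Photon energy at 325 nm: hc/λ = (6.626e-34)(2.998e8)/(325e-9) = 6.112e-19 J.
Energy delivered: (66.5 mW)(2574 s) = 171.2 J.
Photons incident: 171.2 / 6.112e-19 = 2.801e20, i.e. 2.801e20/6.022e23 = 4.651e-4 mol.
Photons absorbed: 0.666 × 4.651e-4 = 3.098e-4 mol.
Φ = 4.584e-5 mol / 3.098e-4 mol photons = 0.148.

Φ = 0.148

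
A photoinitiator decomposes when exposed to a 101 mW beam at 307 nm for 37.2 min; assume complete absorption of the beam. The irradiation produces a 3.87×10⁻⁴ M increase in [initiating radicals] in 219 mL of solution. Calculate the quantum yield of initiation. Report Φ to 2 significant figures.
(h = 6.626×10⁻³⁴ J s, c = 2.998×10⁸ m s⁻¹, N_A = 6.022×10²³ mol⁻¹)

Φ = 0.15

Product: (3.87×10⁻⁴ M)(0.219 L) = 8.475×10⁻⁵ mol.
Photon energy at 307 nm: hc/λ = (6.626×10⁻³⁴)(2.998×10⁸)/(307×10⁻⁹) = 6.471×10⁻¹⁹ J.
Energy delivered: (101 mW)(2232 s) = 225.4 J.
Photons incident: 225.4 / 6.471×10⁻¹⁹ = 3.483×10²⁰, i.e. 3.483×10²⁰/6.022×10²³ = 5.784×10⁻⁴ mol.
Φ = 8.475×10⁻⁵ mol / 5.784×10⁻⁴ mol photons = 0.15.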